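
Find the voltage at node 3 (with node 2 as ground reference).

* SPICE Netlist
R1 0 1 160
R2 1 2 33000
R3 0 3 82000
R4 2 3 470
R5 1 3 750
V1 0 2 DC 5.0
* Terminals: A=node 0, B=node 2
Nodal analysis, taking node 2 as the 0 V reference.
Source V1 fixes V_0 = 5 V.
KCL at each unknown node (sum of currents leaving = 0; resistances in Ω):
  Node 1: (V_1 - 5)/160 + (V_1 - 0)/33000 + (V_1 - V_3)/750 = 0
  Node 3: (V_3 - 5)/82000 + (V_3 - 0)/470 + (V_3 - V_1)/750 = 0
Collecting terms (coefficients in siemens):
  0.007614·V_1 - 0.001333·V_3 = 0.03125
  0.003473·V_3 - 0.001333·V_1 = 0.00006098
Determinant D = (0.007614)(0.003473) - (-0.001333)(-0.001333) = 0.00002467
V_1 = [(0.03125)(0.003473) - (-0.001333)(0.00006098)]/D = 4.404 V
V_3 = [(0.007614)(0.00006098) - (0.03125)(-0.001333)]/D = 1.708 V
The requested potential is V_3 = 1.708 V.

Final answer: V_3 = 1.708 V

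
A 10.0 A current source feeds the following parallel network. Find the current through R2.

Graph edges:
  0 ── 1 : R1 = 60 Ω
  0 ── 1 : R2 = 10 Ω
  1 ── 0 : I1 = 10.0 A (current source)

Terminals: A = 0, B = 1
All resistors sit directly between nodes 0 and 1, so they are in parallel and share one voltage V; the full source current 10 A splits among them.
1/R_par = 1/60 + 1/10 = 0.1167 S  =>  R_par = 8.571 Ω
V = I × R_par = 10 × 8.571 = 85.71 V
I_R2 = V/R2 = 85.71/10 = 8.571 A

Final answer: 8.571 A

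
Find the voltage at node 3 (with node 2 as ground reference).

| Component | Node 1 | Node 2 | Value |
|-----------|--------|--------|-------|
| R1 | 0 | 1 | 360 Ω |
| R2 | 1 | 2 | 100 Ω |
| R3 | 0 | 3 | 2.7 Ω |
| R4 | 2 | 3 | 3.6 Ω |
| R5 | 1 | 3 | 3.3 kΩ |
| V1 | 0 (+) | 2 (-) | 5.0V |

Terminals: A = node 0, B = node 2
Nodal analysis, taking node 2 as the 0 V reference.
Source V1 fixes V_0 = 5 V.
KCL at each unknown node (sum of currents leaving = 0; resistances in Ω):
  Node 1: (V_1 - 5)/360 + (V_1 - 0)/100 + (V_1 - V_3)/3300 = 0
  Node 3: (V_3 - 5)/2.7 + (V_3 - 0)/3.6 + (V_3 - V_1)/3300 = 0
Collecting terms (coefficients in siemens):
  0.01308·V_1 - 0.000303·V_3 = 0.01389
  0.6485·V_3 - 0.000303·V_1 = 1.852
Determinant D = (0.01308)(0.6485) - (-0.000303)(-0.000303) = 0.008482
V_1 = [(0.01389)(0.6485) - (-0.000303)(1.852)]/D = 1.128 V
V_3 = [(0.01308)(1.852) - (0.01389)(-0.000303)]/D = 2.856 V
The requested potential is V_3 = 2.856 V.

Final answer: V_3 = 2.856 V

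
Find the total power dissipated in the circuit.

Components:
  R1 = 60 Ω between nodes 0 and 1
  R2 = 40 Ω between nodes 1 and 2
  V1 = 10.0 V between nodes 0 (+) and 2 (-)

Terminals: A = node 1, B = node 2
Nodal analysis, taking node 2 as the 0 V reference.
Source V1 fixes V_0 = 10 V.
KCL at each unknown node (sum of currents leaving = 0; resistances in Ω):
  Node 1: (V_1 - 10)/60 + (V_1 - 0)/40 = 0
Collecting terms: 0.04167 × V_1 = 0.1667  =>  V_1 = 4 V
Power in each resistor, P = (ΔV)²/R:
  P_R1 = (10 - 4)²/60 = 0.6 W
  P_R2 = (4 - 0)²/40 = 0.4 W
P_total = P_R1 + P_R2 = 1 W

Final answer: 1 W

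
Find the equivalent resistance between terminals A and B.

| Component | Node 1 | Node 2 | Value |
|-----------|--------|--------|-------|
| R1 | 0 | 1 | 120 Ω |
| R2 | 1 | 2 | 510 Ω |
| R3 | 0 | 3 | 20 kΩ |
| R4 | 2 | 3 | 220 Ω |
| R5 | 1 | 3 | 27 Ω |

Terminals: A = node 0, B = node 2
The network is not a plain series/parallel combination. Inject a 1 A test current into terminal A (node 0) and return it from terminal B (node 2); then R_eq = V_A / (1 A).
Nodal analysis, taking node 2 as the 0 V reference.
Current source I_test pushes 1 A into node 0 and draws it out of node 2.
KCL at each unknown node (sum of currents leaving = 0; resistances in Ω):
  Node 0: (V_0 - V_1)/120 + (V_0 - V_3)/20000 - 1 = 0
  Node 1: (V_1 - V_0)/120 + (V_1 - 0)/510 + (V_1 - V_3)/27 = 0
  Node 3: (V_3 - V_0)/20000 + (V_3 - V_1)/27 + (V_3 - 0)/220 = 0
Collecting terms (coefficients in siemens):
  0.008383·V_0 - 0.008333·V_1 - 0.00005·V_3 = 1
  0.04733·V_1 - 0.008333·V_0 - 0.03704·V_3 = 0
  0.04163·V_3 - 0.00005·V_0 - 0.03704·V_1 = 0
Solving these 3 simultaneous equations (Gaussian elimination) gives:
  V_0 = 285.5 V, V_1 = 166.3 V, V_3 = 148.3 V
R_eq = V_0 / 1 A = 285.5 Ω

Final answer: 285.5 Ω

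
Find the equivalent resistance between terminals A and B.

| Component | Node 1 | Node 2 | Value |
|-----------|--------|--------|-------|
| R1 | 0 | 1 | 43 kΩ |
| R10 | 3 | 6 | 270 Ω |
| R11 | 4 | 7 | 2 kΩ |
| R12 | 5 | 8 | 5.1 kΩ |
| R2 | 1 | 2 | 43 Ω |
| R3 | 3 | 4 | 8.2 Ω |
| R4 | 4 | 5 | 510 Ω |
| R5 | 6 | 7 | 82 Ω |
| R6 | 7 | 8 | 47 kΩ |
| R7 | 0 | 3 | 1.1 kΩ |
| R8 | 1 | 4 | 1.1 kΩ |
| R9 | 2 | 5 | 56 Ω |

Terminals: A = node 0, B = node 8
The network is not a plain series/parallel combination. Inject a 1 A test current into terminal A (node 0) and return it from terminal B (node 8); then R_eq = V_A / (1 A).
Nodal analysis, taking node 8 as the 0 V reference.
Current source I_test pushes 1 A into node 0 and draws it out of node 8.
KCL at each unknown node (sum of currents leaving = 0; resistances in Ω):
  Node 0: (V_0 - V_1)/43000 + (V_0 - V_3)/1100 - 1 = 0
  Node 1: (V_1 - V_0)/43000 + (V_1 - V_2)/43 + (V_1 - V_4)/1100 = 0
  Node 2: (V_2 - V_1)/43 + (V_2 - V_5)/56 = 0
  Node 3: (V_3 - V_0)/1100 + (V_3 - V_4)/8.2 + (V_3 - V_6)/270 = 0
  Node 4: (V_4 - V_1)/1100 + (V_4 - V_3)/8.2 + (V_4 - V_5)/510 + (V_4 - V_7)/2000 = 0
  Node 5: (V_5 - V_2)/56 + (V_5 - V_4)/510 + (V_5 - 0)/5100 = 0
  Node 6: (V_6 - V_3)/270 + (V_6 - V_7)/82 = 0
  Node 7: (V_7 - V_4)/2000 + (V_7 - V_6)/82 + (V_7 - 0)/47000 = 0
Collecting terms (coefficients in siemens):
  0.0009323·V_0 - 0.00002326·V_1 - 0.0009091·V_3 = 1
  0.02419·V_1 - 0.00002326·V_0 - 0.02326·V_2 - 0.0009091·V_4 = 0
  0.04111·V_2 - 0.02326·V_1 - 0.01786·V_5 = 0
  0.1266·V_3 - 0.0009091·V_0 - 0.122·V_4 - 0.003704·V_6 = 0
  0.1253·V_4 - 0.0009091·V_1 - 0.122·V_3 - 0.001961·V_5 - 0.0005·V_7 = 0
  0.02001·V_5 - 0.01786·V_2 - 0.001961·V_4 = 0
  0.0159·V_6 - 0.003704·V_3 - 0.0122·V_7 = 0
  0.01272·V_7 - 0.0005·V_4 - 0.0122·V_6 = 0
Solving these 8 simultaneous equations (Gaussian elimination) gives:
  V_0 = 5956 V, V_1 = 4601 V, V_2 = 4589 V, V_3 = 4890 V
  V_4 = 4883 V, V_5 = 4573 V, V_6 = 4866 V, V_7 = 4858 V
R_eq = V_0 / 1 A = 5956 Ω = 5.956 kΩ

Final answer: 5.956 kΩ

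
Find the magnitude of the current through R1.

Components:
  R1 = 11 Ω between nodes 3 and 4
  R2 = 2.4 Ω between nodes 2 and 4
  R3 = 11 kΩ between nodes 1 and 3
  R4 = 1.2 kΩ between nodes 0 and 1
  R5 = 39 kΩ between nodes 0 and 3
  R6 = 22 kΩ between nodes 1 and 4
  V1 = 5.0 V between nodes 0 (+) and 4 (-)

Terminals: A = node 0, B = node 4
Nodal analysis, taking node 4 as the 0 V reference.
Source V1 fixes V_0 = 5 V.
KCL at each unknown node (sum of currents leaving = 0; resistances in Ω):
  Node 1: (V_1 - V_3)/11000 + (V_1 - 5)/1200 + (V_1 - 0)/22000 = 0
  Node 2: (V_2 - 0)/2.4 = 0
  Node 3: (V_3 - 0)/11 + (V_3 - V_1)/11000 + (V_3 - 5)/39000 = 0
Collecting terms (coefficients in siemens):
  0.0009697·V_1 - 0.00009091·V_3 = 0.004167
  0.4167·V_2 = 0
  0.09103·V_3 - 0.00009091·V_1 = 0.0001282
Solving these 3 simultaneous equations (Gaussian elimination) gives:
  V_1 = 4.297 V, V_2 = 0 V, V_3 = 0.0057 V
I_R1 = (V_3 - V_4)/R1 = (0.0057 - 0)/11 = 0.0005182 A
|I_R1| = 0.0005182 A

Final answer: |I_R1| = 0.0005182 A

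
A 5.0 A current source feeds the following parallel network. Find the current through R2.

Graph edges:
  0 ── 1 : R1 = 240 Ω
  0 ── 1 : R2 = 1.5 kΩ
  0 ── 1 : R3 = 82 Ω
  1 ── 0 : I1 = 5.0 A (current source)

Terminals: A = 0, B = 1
All resistors sit directly between nodes 0 and 1, so they are in parallel and share one voltage V; the full source current 5 A splits among them.
1/R_par = 1/240 + 1/1500 + 1/82 = 0.01703 S  =>  R_par = 58.73 Ω
V = I × R_par = 5 × 58.73 = 293.6 V
I_R2 = V/R2 = 293.6/1500 = 0.1958 A

Final answer: 0.1958 A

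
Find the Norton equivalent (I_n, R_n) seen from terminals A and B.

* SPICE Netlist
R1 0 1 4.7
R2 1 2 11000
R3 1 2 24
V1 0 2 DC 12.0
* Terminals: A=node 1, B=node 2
Find the Thévenin equivalent first; then I_n = V_th/R_th and R_n = R_th.
Step 1 — V_th is the open-circuit voltage V_A - V_B (nothing connected across the terminals).
Nodal analysis, taking node 2 as the 0 V reference.
Source V1 fixes V_0 = 12 V.
KCL at each unknown node (sum of currents leaving = 0; resistances in Ω):
  Node 1: (V_1 - 12)/4.7 + (V_1 - 0)/11000 + (V_1 - 0)/24 = 0
Collecting terms: 0.2545 × V_1 = 2.553  =>  V_1 = 10.03 V
V_th = V_1 - V_2 = 10.03 - 0 = 10.03 V
Step 2 — R_th: zero the source — replace V1 by a short circuit (node 2 merges into node 0) — and find the resistance seen between A (node 1) and B (node 0).
Reduce the network between node 1 (A) and node 0 (B) by series/parallel combination:
  Rp1 = R1 ‖ R2 ‖ R3 (parallel, all between nodes 0 and 1) = 1/(1/4.7 + 1/11000 + 1/24) = 3.929 Ω
R_th = 3.929 Ω
I_n = V_th/R_th = 10.03/3.929 = 2.553 A, and R_n = R_th = 3.929 Ω

Final answer: I_n = 2.553 A, R_n = 3.929 Ω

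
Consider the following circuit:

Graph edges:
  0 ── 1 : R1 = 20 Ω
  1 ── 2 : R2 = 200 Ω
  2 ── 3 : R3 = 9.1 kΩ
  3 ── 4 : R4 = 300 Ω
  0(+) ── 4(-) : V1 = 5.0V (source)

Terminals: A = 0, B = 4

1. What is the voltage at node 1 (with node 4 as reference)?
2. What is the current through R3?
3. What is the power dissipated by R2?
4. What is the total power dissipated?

Nodal analysis, taking node 4 as the 0 V reference.
Source V1 fixes V_0 = 5 V.
KCL at each unknown node (sum of currents leaving = 0; resistances in Ω):
  Node 1: (V_1 - 5)/20 + (V_1 - V_2)/200 = 0
  Node 2: (V_2 - V_1)/200 + (V_2 - V_3)/9100 = 0
  Node 3: (V_3 - V_2)/9100 + (V_3 - 0)/300 = 0
Collecting terms (coefficients in siemens):
  0.055·V_1 - 0.005·V_2 = 0.25
  0.00511·V_2 - 0.005·V_1 - 0.0001099·V_3 = 0
  0.003443·V_3 - 0.0001099·V_2 = 0
Solving these 3 simultaneous equations (Gaussian elimination) gives:
  V_1 = 4.99 V, V_2 = 4.886 V, V_3 = 0.1559 V
Part 1:
  Read off the nodal solution: V_1 = 4.99 V
Part 2:
  I_R3 = (V_2 - V_3)/R3 = (4.886 - 0.1559)/9100 = 0.0005198 A
  Magnitude: I_R3 = 0.0005198 A
Part 3:
  I_R2 = (V_1 - V_2)/R2 = (4.99 - 4.886)/200 = 0.0005198 A
  P_R2 = I_R2² × R2 = (0.0005198)² × 200 = 0.00005403 W
Part 4:
  Power in each resistor, P = (ΔV)²/R:
    P_R1 = (5 - 4.99)²/20 = 0.000005403 W
    P_R2 = (4.99 - 4.886)²/200 = 0.00005403 W
    P_R3 = (4.886 - 0.1559)²/9100 = 0.002458 W
    P_R4 = (0.1559 - 0)²/300 = 0.00008104 W
  P_total = P_R1 + P_R2 + P_R3 + P_R4 = 0.002599 W

Final answers:
1. V_1 = 4.99 V
2. I_R3 = 0.0005198 A
3. P_R2 = 5.403e-05 W
4. P_total = 0.002599 W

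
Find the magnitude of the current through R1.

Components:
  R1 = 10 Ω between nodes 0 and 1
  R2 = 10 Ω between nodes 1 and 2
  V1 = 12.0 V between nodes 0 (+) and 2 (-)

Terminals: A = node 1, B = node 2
Nodal analysis, taking node 2 as the 0 V reference.
Source V1 fixes V_0 = 12 V.
KCL at each unknown node (sum of currents leaving = 0; resistances in Ω):
  Node 1: (V_1 - 12)/10 + (V_1 - 0)/10 = 0
Collecting terms: 0.2 × V_1 = 1.2  =>  V_1 = 6 V
I_R1 = (V_0 - V_1)/R1 = (12 - 6)/10 = 0.6 A
|I_R1| = 0.6 A

Final answer: |I_R1| = 0.6 A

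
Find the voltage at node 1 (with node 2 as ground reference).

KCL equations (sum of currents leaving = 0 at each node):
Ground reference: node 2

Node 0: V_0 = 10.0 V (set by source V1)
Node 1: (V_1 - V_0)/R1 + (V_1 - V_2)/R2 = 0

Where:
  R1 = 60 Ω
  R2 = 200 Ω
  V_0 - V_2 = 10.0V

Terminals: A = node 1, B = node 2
Nodal analysis, taking node 2 as the 0 V reference.
Source V1 fixes V_0 = 10 V.
KCL at each unknown node (sum of currents leaving = 0; resistances in Ω):
  Node 1: (V_1 - 10)/60 + (V_1 - 0)/200 = 0
Collecting terms: 0.02167 × V_1 = 0.1667  =>  V_1 = 7.692 V
The requested potential is V_1 = 7.692 V.

Final answer: V_1 = 7.692 V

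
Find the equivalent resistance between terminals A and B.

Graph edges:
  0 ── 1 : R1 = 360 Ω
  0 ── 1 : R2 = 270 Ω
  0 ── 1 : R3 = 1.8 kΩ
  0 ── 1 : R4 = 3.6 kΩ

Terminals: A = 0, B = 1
Reduce the network between node 0 (A) and node 1 (B) by series/parallel combination:
  Rp1 = R1 ‖ R2 ‖ R3 ‖ R4 (parallel, all between nodes 0 and 1) = 1/(1/360 + 1/270 + 1/1800 + 1/3600) = 136.7 Ω
R_eq = 136.7 Ω

Final answer: 136.7 Ω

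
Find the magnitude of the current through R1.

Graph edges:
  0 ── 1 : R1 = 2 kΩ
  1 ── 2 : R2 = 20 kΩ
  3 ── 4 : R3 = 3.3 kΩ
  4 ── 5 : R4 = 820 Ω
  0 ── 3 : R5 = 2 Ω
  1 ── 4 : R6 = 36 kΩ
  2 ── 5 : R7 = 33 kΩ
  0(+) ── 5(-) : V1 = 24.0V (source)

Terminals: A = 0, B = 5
Nodal analysis, taking node 5 as the 0 V reference.
Source V1 fixes V_0 = 24 V.
KCL at each unknown node (sum of currents leaving = 0; resistances in Ω):
  Node 1: (V_1 - 24)/2000 + (V_1 - V_2)/20000 + (V_1 - V_4)/36000 = 0
  Node 2: (V_2 - V_1)/20000 + (V_2 - 0)/33000 = 0
  Node 3: (V_3 - V_4)/3300 + (V_3 - 24)/2 = 0
  Node 4: (V_4 - V_3)/3300 + (V_4 - 0)/820 + (V_4 - V_1)/36000 = 0
Collecting terms (coefficients in siemens):
  0.0005778·V_1 - 0.00005·V_2 - 0.00002778·V_4 = 0.012
  0.0000803·V_2 - 0.00005·V_1 = 0
  0.5003·V_3 - 0.000303·V_4 = 12
  0.00155·V_4 - 0.00002778·V_1 - 0.000303·V_3 = 0
Solving these 4 simultaneous equations (Gaussian elimination) gives:
  V_1 = 22.21 V, V_2 = 13.83 V, V_3 = 23.99 V, V_4 = 5.087 V
I_R1 = (V_0 - V_1)/R1 = (24 - 22.21)/2000 = 0.0008947 A
|I_R1| = 0.0008947 A

Final answer: |I_R1| = 0.0008947 A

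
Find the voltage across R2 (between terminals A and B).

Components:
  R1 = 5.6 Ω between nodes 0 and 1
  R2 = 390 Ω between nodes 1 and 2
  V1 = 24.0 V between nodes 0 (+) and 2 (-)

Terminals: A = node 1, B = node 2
R1 and R2 are in series across V1 (node 0 → node 1 → node 2), and the output A–B is taken across R2, so this is a voltage divider.
Series current: I = V1/(R1 + R2) = 24/(5.6 + 390) = 24/395.6 = 0.06067 A
V_R2 = I × R2 = V1 × R2/(R1 + R2) = 24 × 390/395.6 = 23.66 V

Final answer: 23.66 V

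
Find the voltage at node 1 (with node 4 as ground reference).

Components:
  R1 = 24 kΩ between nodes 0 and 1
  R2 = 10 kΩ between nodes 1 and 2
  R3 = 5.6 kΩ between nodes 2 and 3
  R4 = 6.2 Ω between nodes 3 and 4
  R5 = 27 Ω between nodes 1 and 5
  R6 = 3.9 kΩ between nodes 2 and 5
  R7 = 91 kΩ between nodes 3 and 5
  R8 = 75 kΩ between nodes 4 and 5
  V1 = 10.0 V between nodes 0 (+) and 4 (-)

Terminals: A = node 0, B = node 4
Nodal analysis, taking node 4 as the 0 V reference.
Source V1 fixes V_0 = 10 V.
KCL at each unknown node (sum of currents leaving = 0; resistances in Ω):
  Node 1: (V_1 - 10)/24000 + (V_1 - V_2)/10000 + (V_1 - V_5)/27 = 0
  Node 2: (V_2 - V_1)/10000 + (V_2 - V_3)/5600 + (V_2 - V_5)/3900 = 0
  Node 3: (V_3 - V_2)/5600 + (V_3 - 0)/6.2 + (V_3 - V_5)/91000 = 0
  Node 5: (V_5 - V_1)/27 + (V_5 - V_2)/3900 + (V_5 - V_3)/91000 + (V_5 - 0)/75000 = 0
Collecting terms (coefficients in siemens):
  0.03718·V_1 - 0.0001·V_2 - 0.03704·V_5 = 0.0004167
  0.000535·V_2 - 0.0001·V_1 - 0.0001786·V_3 - 0.0002564·V_5 = 0
  0.1615·V_3 - 0.0001786·V_2 - 0.00001099·V_5 = 0
  0.03732·V_5 - 0.03704·V_1 - 0.0002564·V_2 - 0.00001099·V_3 = 0
Solving these 4 simultaneous equations (Gaussian elimination) gives:
  V_1 = 2.258 V, V_2 = 1.502 V, V_3 = 0.001814 V, V_5 = 2.251 V
The requested potential is V_1 = 2.258 V.

Final answer: V_1 = 2.258 V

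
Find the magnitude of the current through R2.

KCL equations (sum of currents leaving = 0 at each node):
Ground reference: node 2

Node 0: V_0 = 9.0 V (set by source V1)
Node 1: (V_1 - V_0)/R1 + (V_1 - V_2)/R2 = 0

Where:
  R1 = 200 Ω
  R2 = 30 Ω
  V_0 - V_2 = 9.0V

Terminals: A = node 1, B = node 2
Nodal analysis, taking node 2 as the 0 V reference.
Source V1 fixes V_0 = 9 V.
KCL at each unknown node (sum of currents leaving = 0; resistances in Ω):
  Node 1: (V_1 - 9)/200 + (V_1 - 0)/30 = 0
Collecting terms: 0.03833 × V_1 = 0.045  =>  V_1 = 1.174 V
I_R2 = (V_1 - V_2)/R2 = (1.174 - 0)/30 = 0.03913 A
|I_R2| = 0.03913 A

Final answer: |I_R2| = 0.03913 A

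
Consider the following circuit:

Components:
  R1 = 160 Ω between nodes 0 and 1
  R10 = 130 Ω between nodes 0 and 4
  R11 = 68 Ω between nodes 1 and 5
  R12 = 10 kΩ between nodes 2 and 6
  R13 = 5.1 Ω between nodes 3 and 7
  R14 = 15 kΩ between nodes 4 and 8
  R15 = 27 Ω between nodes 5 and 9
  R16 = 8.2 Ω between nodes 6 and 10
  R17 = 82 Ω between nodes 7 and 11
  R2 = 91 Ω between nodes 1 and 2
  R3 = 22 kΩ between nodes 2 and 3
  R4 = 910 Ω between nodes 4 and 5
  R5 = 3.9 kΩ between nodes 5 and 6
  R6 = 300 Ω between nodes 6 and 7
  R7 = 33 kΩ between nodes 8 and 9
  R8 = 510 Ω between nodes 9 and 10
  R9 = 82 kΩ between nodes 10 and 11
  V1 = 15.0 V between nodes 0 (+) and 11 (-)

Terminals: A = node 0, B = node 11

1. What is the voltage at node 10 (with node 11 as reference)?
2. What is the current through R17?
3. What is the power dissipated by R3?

Nodal analysis, taking node 11 as the 0 V reference.
Source V1 fixes V_0 = 15 V.
KCL at each unknown node (sum of currents leaving = 0; resistances in Ω):
  Node 1: (V_1 - 15)/160 + (V_1 - V_2)/91 + (V_1 - V_5)/68 = 0
  Node 2: (V_2 - V_1)/91 + (V_2 - V_3)/22000 + (V_2 - V_6)/10000 = 0
  Node 3: (V_3 - V_2)/22000 + (V_3 - V_7)/5.1 = 0
  Node 4: (V_4 - V_5)/910 + (V_4 - 15)/130 + (V_4 - V_8)/15000 = 0
  Node 5: (V_5 - V_4)/910 + (V_5 - V_6)/3900 + (V_5 - V_1)/68 + (V_5 - V_9)/27 = 0
  Node 6: (V_6 - V_5)/3900 + (V_6 - V_7)/300 + (V_6 - V_2)/10000 + (V_6 - V_10)/8.2 = 0
  Node 7: (V_7 - V_6)/300 + (V_7 - V_3)/5.1 + (V_7 - 0)/82 = 0
  Node 8: (V_8 - V_9)/33000 + (V_8 - V_4)/15000 = 0
  Node 9: (V_9 - V_8)/33000 + (V_9 - V_10)/510 + (V_9 - V_5)/27 = 0
  Node 10: (V_10 - V_9)/510 + (V_10 - 0)/82000 + (V_10 - V_6)/8.2 = 0
Collecting terms (coefficients in siemens):
  0.03194·V_1 - 0.01099·V_2 - 0.01471·V_5 = 0.09375
  0.01113·V_2 - 0.01099·V_1 - 0.00004545·V_3 - 0.0001·V_6 = 0
  0.1961·V_3 - 0.00004545·V_2 - 0.1961·V_7 = 0
  0.008858·V_4 - 0.001099·V_5 - 0.00006667·V_8 = 0.1154
  0.0531·V_5 - 0.01471·V_1 - 0.001099·V_4 - 0.0002564·V_6 - 0.03704·V_9 = 0
  0.1256·V_6 - 0.0001·V_2 - 0.0002564·V_5 - 0.003333·V_7 - 0.122·V_10 = 0
  0.2116·V_7 - 0.1961·V_3 - 0.003333·V_6 = 0
  0.00009697·V_8 - 0.00006667·V_4 - 0.0000303·V_9 = 0
  0.03903·V_9 - 0.03704·V_5 - 0.0000303·V_8 - 0.001961·V_10 = 0
  0.1239·V_10 - 0.122·V_6 - 0.001961·V_9 = 0
Solving these 10 simultaneous equations (Gaussian elimination) gives:
  V_1 = 13.01 V, V_2 = 12.89 V, V_3 = 1.239 V, V_4 = 14.65 V
  V_5 = 12.25 V, V_6 = 5.602 V, V_7 = 1.237 V, V_8 = 13.8 V
  V_9 = 11.92 V, V_10 = 5.702 V
Part 1:
  Read off the nodal solution: V_10 = 5.702 V
Part 2:
  I_R17 = (V_7 - V_11)/R17 = (1.237 - 0)/82 = 0.01508 A
  Magnitude: I_R17 = 0.01508 A
Part 3:
  I_R3 = (V_2 - V_3)/R3 = (12.89 - 1.239)/22000 = 0.0005297 A
  P_R3 = I_R3² × R3 = (0.0005297)² × 22000 = 0.006173 W

Final answers:
1. V_10 = 5.702 V
2. I_R17 = 0.01508 A
3. P_R3 = 0.006173 W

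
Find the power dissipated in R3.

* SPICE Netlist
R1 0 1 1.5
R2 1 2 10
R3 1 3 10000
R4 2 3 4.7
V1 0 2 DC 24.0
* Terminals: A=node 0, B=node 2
Nodal analysis, taking node 2 as the 0 V reference.
Source V1 fixes V_0 = 24 V.
KCL at each unknown node (sum of currents leaving = 0; resistances in Ω):
  Node 1: (V_1 - 24)/1.5 + (V_1 - 0)/10 + (V_1 - V_3)/10000 = 0
  Node 3: (V_3 - V_1)/10000 + (V_3 - 0)/4.7 = 0
Collecting terms (coefficients in siemens):
  0.7668·V_1 - 0.0001·V_3 = 16
  0.2129·V_3 - 0.0001·V_1 = 0
Determinant D = (0.7668)(0.2129) - (-0.0001)(-0.0001) = 0.1632
V_1 = [(16)(0.2129) - (-0.0001)(0)]/D = 20.87 V
V_3 = [(0.7668)(0) - (16)(-0.0001)]/D = 0.009803 V
I_R3 = (V_1 - V_3)/R3 = (20.87 - 0.009803)/10000 = 0.002086 A
P_R3 = I_R3² × R3 = (0.002086)² × 10000 = 0.0435 W

Final answer: 0.0435 W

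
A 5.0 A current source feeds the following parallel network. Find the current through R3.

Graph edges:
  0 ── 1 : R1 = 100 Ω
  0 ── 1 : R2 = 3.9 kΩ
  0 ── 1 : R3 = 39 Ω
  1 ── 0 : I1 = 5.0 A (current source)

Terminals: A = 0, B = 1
All resistors sit directly between nodes 0 and 1, so they are in parallel and share one voltage V; the full source current 5 A splits among them.
1/R_par = 1/100 + 1/3900 + 1/39 = 0.0359 S  =>  R_par = 27.86 Ω
V = I × R_par = 5 × 27.86 = 139.3 V
I_R3 = V/R3 = 139.3/39 = 3.571 A

Final answer: 3.571 A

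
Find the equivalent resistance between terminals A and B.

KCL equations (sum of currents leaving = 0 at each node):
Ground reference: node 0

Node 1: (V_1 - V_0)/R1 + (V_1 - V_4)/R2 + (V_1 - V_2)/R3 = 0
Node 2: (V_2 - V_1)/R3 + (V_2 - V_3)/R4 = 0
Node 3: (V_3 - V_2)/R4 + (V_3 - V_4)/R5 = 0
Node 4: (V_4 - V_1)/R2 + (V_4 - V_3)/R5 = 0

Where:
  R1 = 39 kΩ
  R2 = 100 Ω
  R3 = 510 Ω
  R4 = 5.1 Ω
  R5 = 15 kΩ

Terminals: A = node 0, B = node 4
Reduce the network between node 0 (A) and node 4 (B) by series/parallel combination:
  Rs1 = R3 + R4 (series, joined only at node 2) = 510 + 5.1 = 515.1 Ω
  Rs2 = R5 + Rs1 (series, joined only at node 3) = 15000 + 515.1 = 15520 Ω
  Rp1 = R2 ‖ Rs2 (parallel, both between nodes 1 and 4) = 1/(1/100 + 1/15520) = 99.36 Ω
  Rs3 = R1 + Rp1 (series, joined only at node 1) = 39000 + 99.36 = 39100 Ω
R_eq = 39.1 kΩ

Final answer: 39.1 kΩ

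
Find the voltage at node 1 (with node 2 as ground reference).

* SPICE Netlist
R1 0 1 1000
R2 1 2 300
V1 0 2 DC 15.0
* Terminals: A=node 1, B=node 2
Nodal analysis, taking node 2 as the 0 V reference.
Source V1 fixes V_0 = 15 V.
KCL at each unknown node (sum of currents leaving = 0; resistances in Ω):
  Node 1: (V_1 - 15)/1000 + (V_1 - 0)/300 = 0
Collecting terms: 0.004333 × V_1 = 0.015  =>  V_1 = 3.462 V
The requested potential is V_1 = 3.462 V.

Final answer: V_1 = 3.462 V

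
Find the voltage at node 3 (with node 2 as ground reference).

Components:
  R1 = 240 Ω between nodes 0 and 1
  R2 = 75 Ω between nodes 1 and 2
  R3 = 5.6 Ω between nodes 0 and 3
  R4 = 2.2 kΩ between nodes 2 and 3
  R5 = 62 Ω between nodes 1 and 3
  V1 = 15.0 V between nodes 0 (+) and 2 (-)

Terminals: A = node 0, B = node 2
Nodal analysis, taking node 2 as the 0 V reference.
Source V1 fixes V_0 = 15 V.
KCL at each unknown node (sum of currents leaving = 0; resistances in Ω):
  Node 1: (V_1 - 15)/240 + (V_1 - 0)/75 + (V_1 - V_3)/62 = 0
  Node 3: (V_3 - 15)/5.6 + (V_3 - 0)/2200 + (V_3 - V_1)/62 = 0
Collecting terms (coefficients in siemens):
  0.03363·V_1 - 0.01613·V_3 = 0.0625
  0.1952·V_3 - 0.01613·V_1 = 2.679
Determinant D = (0.03363)(0.1952) - (-0.01613)(-0.01613) = 0.006303
V_1 = [(0.0625)(0.1952) - (-0.01613)(2.679)]/D = 8.79 V
V_3 = [(0.03363)(2.679) - (0.0625)(-0.01613)]/D = 14.45 V
The requested potential is V_3 = 14.45 V.

Final answer: V_3 = 14.45 V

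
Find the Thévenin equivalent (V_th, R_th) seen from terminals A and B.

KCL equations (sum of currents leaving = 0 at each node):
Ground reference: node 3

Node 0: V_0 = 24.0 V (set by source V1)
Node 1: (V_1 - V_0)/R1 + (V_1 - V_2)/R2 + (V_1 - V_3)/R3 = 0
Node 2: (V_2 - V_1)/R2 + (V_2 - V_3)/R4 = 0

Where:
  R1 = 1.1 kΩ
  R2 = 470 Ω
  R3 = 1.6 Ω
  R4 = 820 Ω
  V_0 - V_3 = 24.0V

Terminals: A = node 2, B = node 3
Step 1 — V_th is the open-circuit voltage V_A - V_B (nothing connected across the terminals).
Nodal analysis, taking node 3 as the 0 V reference.
Source V1 fixes V_0 = 24 V.
KCL at each unknown node (sum of currents leaving = 0; resistances in Ω):
  Node 1: (V_1 - 24)/1100 + (V_1 - V_2)/470 + (V_1 - 0)/1.6 = 0
  Node 2: (V_2 - V_1)/470 + (V_2 - 0)/820 = 0
Collecting terms (coefficients in siemens):
  0.628·V_1 - 0.002128·V_2 = 0.02182
  0.003347·V_2 - 0.002128·V_1 = 0
Determinant D = (0.628)(0.003347) - (-0.002128)(-0.002128) = 0.002098
V_1 = [(0.02182)(0.003347) - (-0.002128)(0)]/D = 0.03482 V
V_2 = [(0.628)(0) - (0.02182)(-0.002128)]/D = 0.02213 V
V_th = V_2 - V_3 = 0.02213 - 0 = 0.02213 V
Step 2 — R_th: zero the source — replace V1 by a short circuit (node 3 merges into node 0) — and find the resistance seen between A (node 2) and B (node 0).
Reduce the network between node 2 (A) and node 0 (B) by series/parallel combination:
  Rp1 = R1 ‖ R3 (parallel, both between nodes 0 and 1) = 1/(1/1100 + 1/1.6) = 1.598 Ω
  Rs1 = R2 + Rp1 (series, joined only at node 1) = 470 + 1.598 = 471.6 Ω
  Rp2 = R4 ‖ Rs1 (parallel, both between nodes 0 and 2) = 1/(1/820 + 1/471.6) = 299.4 Ω
R_th = 299.4 Ω

Final answer: V_th = 0.02213 V, R_th = 299.4 Ω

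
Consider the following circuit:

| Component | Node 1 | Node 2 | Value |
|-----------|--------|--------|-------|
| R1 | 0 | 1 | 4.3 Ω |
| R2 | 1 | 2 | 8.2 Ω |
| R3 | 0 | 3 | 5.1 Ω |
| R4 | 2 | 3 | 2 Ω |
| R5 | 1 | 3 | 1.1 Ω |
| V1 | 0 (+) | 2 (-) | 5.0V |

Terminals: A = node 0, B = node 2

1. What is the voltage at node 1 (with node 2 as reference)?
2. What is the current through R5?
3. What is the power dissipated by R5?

Nodal analysis, taking node 2 as the 0 V reference.
Source V1 fixes V_0 = 5 V.
KCL at each unknown node (sum of currents leaving = 0; resistances in Ω):
  Node 1: (V_1 - 5)/4.3 + (V_1 - 0)/8.2 + (V_1 - V_3)/1.1 = 0
  Node 3: (V_3 - 5)/5.1 + (V_3 - 0)/2 + (V_3 - V_1)/1.1 = 0
Collecting terms (coefficients in siemens):
  1.264·V_1 - 0.9091·V_3 = 1.163
  1.605·V_3 - 0.9091·V_1 = 0.9804
Determinant D = (1.264)(1.605) - (-0.9091)(-0.9091) = 1.202
V_1 = [(1.163)(1.605) - (-0.9091)(0.9804)]/D = 2.295 V
V_3 = [(1.264)(0.9804) - (1.163)(-0.9091)]/D = 1.91 V
Part 1:
  Read off the nodal solution: V_1 = 2.295 V
Part 2:
  I_R5 = (V_1 - V_3)/R5 = (2.295 - 1.91)/1.1 = 0.3493 A
  Magnitude: I_R5 = 0.3493 A
Part 3:
  I_R5 = (V_1 - V_3)/R5 = (2.295 - 1.91)/1.1 = 0.3493 A
  P_R5 = I_R5² × R5 = (0.3493)² × 1.1 = 0.1342 W

Final answers:
1. V_1 = 2.295 V
2. I_R5 = 0.3493 A
3. P_R5 = 0.1342 W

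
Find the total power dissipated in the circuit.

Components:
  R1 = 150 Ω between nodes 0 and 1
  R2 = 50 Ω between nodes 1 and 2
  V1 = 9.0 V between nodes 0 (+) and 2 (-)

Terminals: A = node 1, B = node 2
Nodal analysis, taking node 2 as the 0 V reference.
Source V1 fixes V_0 = 9 V.
KCL at each unknown node (sum of currents leaving = 0; resistances in Ω):
  Node 1: (V_1 - 9)/150 + (V_1 - 0)/50 = 0
Collecting terms: 0.02667 × V_1 = 0.06  =>  V_1 = 2.25 V
Power in each resistor, P = (ΔV)²/R:
  P_R1 = (9 - 2.25)²/150 = 0.3038 W
  P_R2 = (2.25 - 0)²/50 = 0.1013 W
P_total = P_R1 + P_R2 = 0.405 W

Final answer: 0.405 W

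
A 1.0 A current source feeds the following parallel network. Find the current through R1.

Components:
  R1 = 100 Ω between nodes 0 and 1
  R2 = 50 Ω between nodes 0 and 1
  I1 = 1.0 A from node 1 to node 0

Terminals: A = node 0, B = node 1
All resistors sit directly between nodes 0 and 1, so they are in parallel and share one voltage V; the full source current 1 A splits among them.
1/R_par = 1/100 + 1/50 = 0.03 S  =>  R_par = 33.33 Ω
V = I × R_par = 1 × 33.33 = 33.33 V
I_R1 = V/R1 = 33.33/100 = 0.3333 A

Final answer: 0.3333 A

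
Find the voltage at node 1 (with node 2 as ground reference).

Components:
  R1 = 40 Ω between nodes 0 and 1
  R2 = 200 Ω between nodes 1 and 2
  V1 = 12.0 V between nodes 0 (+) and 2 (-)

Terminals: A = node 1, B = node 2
Nodal analysis, taking node 2 as the 0 V reference.
Source V1 fixes V_0 = 12 V.
KCL at each unknown node (sum of currents leaving = 0; resistances in Ω):
  Node 1: (V_1 - 12)/40 + (V_1 - 0)/200 = 0
Collecting terms: 0.03 × V_1 = 0.3  =>  V_1 = 10 V
The requested potential is V_1 = 10 V.

Final answer: V_1 = 10 V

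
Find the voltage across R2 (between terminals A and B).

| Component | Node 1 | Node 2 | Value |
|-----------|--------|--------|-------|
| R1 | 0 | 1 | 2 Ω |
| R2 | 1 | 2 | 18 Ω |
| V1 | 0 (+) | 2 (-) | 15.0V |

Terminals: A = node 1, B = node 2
R1 and R2 are in series across V1 (node 0 → node 1 → node 2), and the output A–B is taken across R2, so this is a voltage divider.
Series current: I = V1/(R1 + R2) = 15/(2 + 18) = 15/20 = 0.75 A
V_R2 = I × R2 = V1 × R2/(R1 + R2) = 15 × 18/20 = 13.5 V

Final answer: 13.5 V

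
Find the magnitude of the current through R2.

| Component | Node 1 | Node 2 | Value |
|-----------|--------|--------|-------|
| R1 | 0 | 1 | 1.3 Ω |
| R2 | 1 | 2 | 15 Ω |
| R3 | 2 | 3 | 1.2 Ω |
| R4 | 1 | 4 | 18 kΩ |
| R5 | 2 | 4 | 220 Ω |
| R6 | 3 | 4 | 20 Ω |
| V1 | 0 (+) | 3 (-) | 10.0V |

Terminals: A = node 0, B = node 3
Nodal analysis, taking node 3 as the 0 V reference.
Source V1 fixes V_0 = 10 V.
KCL at each unknown node (sum of currents leaving = 0; resistances in Ω):
  Node 1: (V_1 - 10)/1.3 + (V_1 - V_2)/15 + (V_1 - V_4)/18000 = 0
  Node 2: (V_2 - V_1)/15 + (V_2 - 0)/1.2 + (V_2 - V_4)/220 = 0
  Node 4: (V_4 - V_1)/18000 + (V_4 - V_2)/220 + (V_4 - 0)/20 = 0
Collecting terms (coefficients in siemens):
  0.836·V_1 - 0.06667·V_2 - 0.00005556·V_4 = 7.692
  0.9045·V_2 - 0.06667·V_1 - 0.004545·V_4 = 0
  0.0546·V_4 - 0.00005556·V_1 - 0.004545·V_2 = 0
Solving these 3 simultaneous equations (Gaussian elimination) gives:
  V_1 = 9.256 V, V_2 = 0.6825 V, V_4 = 0.06624 V
I_R2 = (V_1 - V_2)/R2 = (9.256 - 0.6825)/15 = 0.5716 A
|I_R2| = 0.5716 A

Final answer: |I_R2| = 0.5716 A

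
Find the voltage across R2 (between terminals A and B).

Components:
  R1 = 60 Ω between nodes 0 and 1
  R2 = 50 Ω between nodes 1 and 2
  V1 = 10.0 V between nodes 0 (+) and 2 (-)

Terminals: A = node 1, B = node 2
R1 and R2 are in series across V1 (node 0 → node 1 → node 2), and the output A–B is taken across R2, so this is a voltage divider.
Series current: I = V1/(R1 + R2) = 10/(60 + 50) = 10/110 = 0.09091 A
V_R2 = I × R2 = V1 × R2/(R1 + R2) = 10 × 50/110 = 4.545 V

Final answer: 4.545 V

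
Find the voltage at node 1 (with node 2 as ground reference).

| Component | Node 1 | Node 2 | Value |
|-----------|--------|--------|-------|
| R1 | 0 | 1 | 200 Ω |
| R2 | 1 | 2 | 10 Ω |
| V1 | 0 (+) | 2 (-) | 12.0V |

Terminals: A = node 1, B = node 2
Nodal analysis, taking node 2 as the 0 V reference.
Source V1 fixes V_0 = 12 V.
KCL at each unknown node (sum of currents leaving = 0; resistances in Ω):
  Node 1: (V_1 - 12)/200 + (V_1 - 0)/10 = 0
Collecting terms: 0.105 × V_1 = 0.06  =>  V_1 = 0.5714 V
The requested potential is V_1 = 0.5714 V.

Final answer: V_1 = 0.5714 V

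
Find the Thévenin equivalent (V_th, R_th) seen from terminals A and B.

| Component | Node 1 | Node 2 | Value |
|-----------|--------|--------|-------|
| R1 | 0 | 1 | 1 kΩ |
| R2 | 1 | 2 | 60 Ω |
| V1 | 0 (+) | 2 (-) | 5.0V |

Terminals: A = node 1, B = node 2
Step 1 — V_th is the open-circuit voltage V_A - V_B (nothing connected across the terminals).
Nodal analysis, taking node 2 as the 0 V reference.
Source V1 fixes V_0 = 5 V.
KCL at each unknown node (sum of currents leaving = 0; resistances in Ω):
  Node 1: (V_1 - 5)/1000 + (V_1 - 0)/60 = 0
Collecting terms: 0.01767 × V_1 = 0.005  =>  V_1 = 0.283 V
V_th = V_1 - V_2 = 0.283 - 0 = 0.283 V
Step 2 — R_th: zero the source — replace V1 by a short circuit (node 2 merges into node 0) — and find the resistance seen between A (node 1) and B (node 0).
Reduce the network between node 1 (A) and node 0 (B) by series/parallel combination:
  Rp1 = R1 ‖ R2 (parallel, both between nodes 0 and 1) = 1/(1/1000 + 1/60) = 56.6 Ω
R_th = 56.6 Ω

Final answer: V_th = 0.283 V, R_th = 56.6 Ω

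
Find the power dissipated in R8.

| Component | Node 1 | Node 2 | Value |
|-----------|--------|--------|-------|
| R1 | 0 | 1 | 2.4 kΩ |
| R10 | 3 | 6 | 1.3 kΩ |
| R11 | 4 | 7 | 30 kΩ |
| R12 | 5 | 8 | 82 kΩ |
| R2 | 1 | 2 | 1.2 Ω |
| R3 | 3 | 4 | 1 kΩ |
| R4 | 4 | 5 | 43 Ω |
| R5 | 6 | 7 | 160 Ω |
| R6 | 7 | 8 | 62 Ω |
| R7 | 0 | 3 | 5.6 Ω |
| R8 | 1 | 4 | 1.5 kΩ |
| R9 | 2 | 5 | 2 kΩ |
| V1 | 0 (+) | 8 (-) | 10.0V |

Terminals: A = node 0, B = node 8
Nodal analysis, taking node 8 as the 0 V reference.
Source V1 fixes V_0 = 10 V.
KCL at each unknown node (sum of currents leaving = 0; resistances in Ω):
  Node 1: (V_1 - 10)/2400 + (V_1 - V_2)/1.2 + (V_1 - V_4)/1500 = 0
  Node 2: (V_2 - V_1)/1.2 + (V_2 - V_5)/2000 = 0
  Node 3: (V_3 - V_4)/1000 + (V_3 - 10)/5.6 + (V_3 - V_6)/1300 = 0
  Node 4: (V_4 - V_3)/1000 + (V_4 - V_5)/43 + (V_4 - V_1)/1500 + (V_4 - V_7)/30000 = 0
  Node 5: (V_5 - V_4)/43 + (V_5 - V_2)/2000 + (V_5 - 0)/82000 = 0
  Node 6: (V_6 - V_7)/160 + (V_6 - V_3)/1300 = 0
  Node 7: (V_7 - V_6)/160 + (V_7 - 0)/62 + (V_7 - V_4)/30000 = 0
Collecting terms (coefficients in siemens):
  0.8344·V_1 - 0.8333·V_2 - 0.0006667·V_4 = 0.004167
  0.8338·V_2 - 0.8333·V_1 - 0.0005·V_5 = 0
  0.1803·V_3 - 0.001·V_4 - 0.0007692·V_6 = 1.786
  0.02496·V_4 - 0.0006667·V_1 - 0.001·V_3 - 0.02326·V_5 - 0.00003333·V_7 = 0
  0.02377·V_5 - 0.0005·V_2 - 0.02326·V_4 = 0
  0.007019·V_6 - 0.0007692·V_3 - 0.00625·V_7 = 0
  0.02241·V_7 - 0.00003333·V_4 - 0.00625·V_6 = 0
Solving these 7 simultaneous equations (Gaussian elimination) gives:
  V_1 = 9.738 V, V_2 = 9.738 V, V_3 = 9.962 V, V_4 = 9.646 V
  V_5 = 9.643 V, V_6 = 1.469 V, V_7 = 0.4241 V
I_R8 = (V_1 - V_4)/R8 = (9.738 - 9.646)/1500 = 0.00006152 A
P_R8 = I_R8² × R8 = (0.00006152)² × 1500 = 0.000005677 W

Final answer: 5.677e-06 W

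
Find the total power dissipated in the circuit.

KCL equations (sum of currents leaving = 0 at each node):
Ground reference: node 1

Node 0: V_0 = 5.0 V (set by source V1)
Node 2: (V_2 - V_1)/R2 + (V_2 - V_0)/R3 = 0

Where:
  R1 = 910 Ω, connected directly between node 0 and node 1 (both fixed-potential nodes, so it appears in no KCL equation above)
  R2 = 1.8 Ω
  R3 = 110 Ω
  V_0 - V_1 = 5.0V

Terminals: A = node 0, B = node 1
Nodal analysis, taking node 1 as the 0 V reference.
Source V1 fixes V_0 = 5 V.
KCL at each unknown node (sum of currents leaving = 0; resistances in Ω):
  Node 2: (V_2 - 0)/1.8 + (V_2 - 5)/110 = 0
Collecting terms: 0.5646 × V_2 = 0.04545  =>  V_2 = 0.0805 V
Power in each resistor, P = (ΔV)²/R:
  P_R1 = (5 - 0)²/910 = 0.02747 W
  P_R2 = (0 - 0.0805)²/1.8 = 0.0036 W
  P_R3 = (5 - 0.0805)²/110 = 0.22 W
P_total = P_R1 + P_R2 + P_R3 = 0.2511 W

Final answer: 0.2511 W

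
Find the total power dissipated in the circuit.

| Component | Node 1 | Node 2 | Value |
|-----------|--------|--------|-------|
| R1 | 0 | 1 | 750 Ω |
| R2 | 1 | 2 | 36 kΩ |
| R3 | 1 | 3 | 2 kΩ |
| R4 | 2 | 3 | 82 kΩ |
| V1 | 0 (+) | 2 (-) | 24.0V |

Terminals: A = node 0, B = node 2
Nodal analysis, taking node 2 as the 0 V reference.
Source V1 fixes V_0 = 24 V.
KCL at each unknown node (sum of currents leaving = 0; resistances in Ω):
  Node 1: (V_1 - 24)/750 + (V_1 - 0)/36000 + (V_1 - V_3)/2000 = 0
  Node 3: (V_3 - V_1)/2000 + (V_3 - 0)/82000 = 0
Collecting terms (coefficients in siemens):
  0.001861·V_1 - 0.0005·V_3 = 0.032
  0.0005122·V_3 - 0.0005·V_1 = 0
Determinant D = (0.001861)(0.0005122) - (-0.0005)(-0.0005) = 0.0000007033
V_1 = [(0.032)(0.0005122) - (-0.0005)(0)]/D = 23.31 V
V_3 = [(0.001861)(0) - (0.032)(-0.0005)]/D = 22.75 V
Power in each resistor, P = (ΔV)²/R:
  P_R1 = (24 - 23.31)²/750 = 0.0006415 W
  P_R2 = (23.31 - 0)²/36000 = 0.01509 W
  P_R3 = (23.31 - 22.75)²/2000 = 0.000154 W
  P_R4 = (0 - 22.75)²/82000 = 0.006313 W
P_total = P_R1 + P_R2 + P_R3 + P_R4 = 0.0222 W

Final answer: 0.0222 W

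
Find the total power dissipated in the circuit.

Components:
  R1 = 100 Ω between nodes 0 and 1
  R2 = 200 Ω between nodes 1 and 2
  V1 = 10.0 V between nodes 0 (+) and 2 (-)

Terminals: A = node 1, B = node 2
Nodal analysis, taking node 2 as the 0 V reference.
Source V1 fixes V_0 = 10 V.
KCL at each unknown node (sum of currents leaving = 0; resistances in Ω):
  Node 1: (V_1 - 10)/100 + (V_1 - 0)/200 = 0
Collecting terms: 0.015 × V_1 = 0.1  =>  V_1 = 6.667 V
Power in each resistor, P = (ΔV)²/R:
  P_R1 = (10 - 6.667)²/100 = 0.1111 W
  P_R2 = (6.667 - 0)²/200 = 0.2222 W
P_total = P_R1 + P_R2 = 0.3333 W

Final answer: 0.3333 W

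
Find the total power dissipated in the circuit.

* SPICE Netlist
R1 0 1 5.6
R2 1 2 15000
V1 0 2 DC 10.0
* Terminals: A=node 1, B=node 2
Nodal analysis, taking node 2 as the 0 V reference.
Source V1 fixes V_0 = 10 V.
KCL at each unknown node (sum of currents leaving = 0; resistances in Ω):
  Node 1: (V_1 - 10)/5.6 + (V_1 - 0)/15000 = 0
Collecting terms: 0.1786 × V_1 = 1.786  =>  V_1 = 9.996 V
Power in each resistor, P = (ΔV)²/R:
  P_R1 = (10 - 9.996)²/5.6 = 0.000002487 W
  P_R2 = (9.996 - 0)²/15000 = 0.006662 W
P_total = P_R1 + P_R2 = 0.006664 W

Final answer: 0.006664 W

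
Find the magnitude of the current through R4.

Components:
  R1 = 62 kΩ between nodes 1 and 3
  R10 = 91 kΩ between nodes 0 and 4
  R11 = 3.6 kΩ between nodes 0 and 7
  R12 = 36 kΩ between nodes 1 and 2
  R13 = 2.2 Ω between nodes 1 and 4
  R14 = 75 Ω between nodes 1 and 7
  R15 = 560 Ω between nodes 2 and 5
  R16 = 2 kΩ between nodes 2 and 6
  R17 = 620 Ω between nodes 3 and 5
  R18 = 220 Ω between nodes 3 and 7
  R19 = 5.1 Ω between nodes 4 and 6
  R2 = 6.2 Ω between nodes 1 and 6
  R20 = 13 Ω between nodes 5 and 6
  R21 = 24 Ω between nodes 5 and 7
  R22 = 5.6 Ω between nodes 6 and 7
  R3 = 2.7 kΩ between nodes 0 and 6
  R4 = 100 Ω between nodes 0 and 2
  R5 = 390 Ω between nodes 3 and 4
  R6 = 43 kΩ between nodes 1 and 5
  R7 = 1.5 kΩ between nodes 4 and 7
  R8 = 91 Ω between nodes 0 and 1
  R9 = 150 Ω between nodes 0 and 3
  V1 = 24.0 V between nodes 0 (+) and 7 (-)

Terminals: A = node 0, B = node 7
Nodal analysis, taking node 7 as the 0 V reference.
Source V1 fixes V_0 = 24 V.
KCL at each unknown node (sum of currents leaving = 0; resistances in Ω):
  Node 1: (V_1 - V_3)/62000 + (V_1 - V_6)/6.2 + (V_1 - V_5)/43000 + (V_1 - 24)/91 + (V_1 - V_2)/36000 + (V_1 - V_4)/2.2 + (V_1 - 0)/75 = 0
  Node 2: (V_2 - 24)/100 + (V_2 - V_1)/36000 + (V_2 - V_5)/560 + (V_2 - V_6)/2000 = 0
  Node 3: (V_3 - V_1)/62000 + (V_3 - V_4)/390 + (V_3 - 24)/150 + (V_3 - V_5)/620 + (V_3 - 0)/220 = 0
  Node 4: (V_4 - V_3)/390 + (V_4 - 0)/1500 + (V_4 - 24)/91000 + (V_4 - V_1)/2.2 + (V_4 - V_6)/5.1 = 0
  Node 5: (V_5 - V_1)/43000 + (V_5 - V_2)/560 + (V_5 - V_3)/620 + (V_5 - V_6)/13 + (V_5 - 0)/24 = 0
  Node 6: (V_6 - V_1)/6.2 + (V_6 - 24)/2700 + (V_6 - V_2)/2000 + (V_6 - V_4)/5.1 + (V_6 - V_5)/13 + (V_6 - 0)/5.6 = 0
Collecting terms (coefficients in siemens):
  0.6402·V_1 - 0.00002778·V_2 - 0.00001613·V_3 - 0.4545·V_4 - 0.00002326·V_5 - 0.1613·V_6 = 0.2637
  0.01231·V_2 - 0.00002778·V_1 - 0.001786·V_5 - 0.0005·V_6 = 0.24
  0.01541·V_3 - 0.00001613·V_1 - 0.002564·V_4 - 0.001613·V_5 = 0.16
  0.6539·V_4 - 0.4545·V_1 - 0.002564·V_3 - 0.1961·V_6 = 0.0002637
  0.122·V_5 - 0.00002326·V_1 - 0.001786·V_2 - 0.001613·V_3 - 0.07692·V_6 = 0
  0.6137·V_6 - 0.1613·V_1 - 0.0005·V_2 - 0.1961·V_4 - 0.07692·V_5 = 0.008889
Solving these 6 simultaneous equations (Gaussian elimination) gives:
  V_1 = 2.139 V, V_2 = 19.74 V, V_3 = 10.85 V, V_4 = 1.943 V
  V_5 = 1.301 V, V_6 = 1.377 V
I_R4 = (V_0 - V_2)/R4 = (24 - 19.74)/100 = 0.0426 A
|I_R4| = 0.0426 A

Final answer: |I_R4| = 0.0426 A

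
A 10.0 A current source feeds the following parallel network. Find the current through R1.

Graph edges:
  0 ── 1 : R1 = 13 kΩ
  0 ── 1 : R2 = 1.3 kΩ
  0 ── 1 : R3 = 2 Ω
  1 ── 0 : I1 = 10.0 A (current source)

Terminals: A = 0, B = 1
All resistors sit directly between nodes 0 and 1, so they are in parallel and share one voltage V; the full source current 10 A splits among them.
1/R_par = 1/13000 + 1/1300 + 1/2 = 0.5008 S  =>  R_par = 1.997 Ω
V = I × R_par = 10 × 1.997 = 19.97 V
I_R1 = V/R1 = 19.97/13000 = 0.001536 A

Final answer: 0.001536 A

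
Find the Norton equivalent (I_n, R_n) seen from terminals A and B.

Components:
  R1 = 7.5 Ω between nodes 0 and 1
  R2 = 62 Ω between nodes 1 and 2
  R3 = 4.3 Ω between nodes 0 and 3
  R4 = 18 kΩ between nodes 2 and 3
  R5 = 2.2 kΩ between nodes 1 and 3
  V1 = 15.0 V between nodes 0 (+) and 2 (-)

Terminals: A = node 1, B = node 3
Find the Thévenin equivalent first; then I_n = V_th/R_th and R_n = R_th.
Step 1 — V_th is the open-circuit voltage V_A - V_B (nothing connected across the terminals).
Nodal analysis, taking node 2 as the 0 V reference.
Source V1 fixes V_0 = 15 V.
KCL at each unknown node (sum of currents leaving = 0; resistances in Ω):
  Node 1: (V_1 - 15)/7.5 + (V_1 - 0)/62 + (V_1 - V_3)/2200 = 0
  Node 3: (V_3 - 15)/4.3 + (V_3 - 0)/18000 + (V_3 - V_1)/2200 = 0
Collecting terms (coefficients in siemens):
  0.1499·V_1 - 0.0004545·V_3 = 2
  0.2331·V_3 - 0.0004545·V_1 = 3.488
Determinant D = (0.1499)(0.2331) - (-0.0004545)(-0.0004545) = 0.03494
V_1 = [(2)(0.2331) - (-0.0004545)(3.488)]/D = 13.39 V
V_3 = [(0.1499)(3.488) - (2)(-0.0004545)]/D = 14.99 V
V_th = V_1 - V_3 = 13.39 - 14.99 = -1.607 V
Step 2 — R_th: zero the source — replace V1 by a short circuit (node 2 merges into node 0) — and find the resistance seen between A (node 1) and B (node 3).
Reduce the network between node 1 (A) and node 3 (B) by series/parallel combination:
  Rp1 = R1 ‖ R2 (parallel, both between nodes 0 and 1) = 1/(1/7.5 + 1/62) = 6.691 Ω
  Rp2 = R3 ‖ R4 (parallel, both between nodes 0 and 3) = 1/(1/4.3 + 1/18000) = 4.299 Ω
  Rs1 = Rp1 + Rp2 (series, joined only at node 0) = 6.691 + 4.299 = 10.99 Ω
  Rp3 = R5 ‖ Rs1 (parallel, both between nodes 1 and 3) = 1/(1/2200 + 1/10.99) = 10.93 Ω
R_th = 10.93 Ω
I_n = V_th/R_th = -1.607/10.93 = -0.147 A, and R_n = R_th = 10.93 Ω

Final answer: I_n = -0.147 A, R_n = 10.93 Ω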